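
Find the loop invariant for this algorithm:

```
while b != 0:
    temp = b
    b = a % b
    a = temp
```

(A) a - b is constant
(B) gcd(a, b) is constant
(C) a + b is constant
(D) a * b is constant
B

A loop invariant must hold before the first iteration and be re-established by every execution of the body.

(B) gcd(a, b) is constant: One iteration replaces (a, b) by (b, a mod b). Since a mod b = a - q*b for an integer q, any common divisor of a and b divides b and a mod b, and conversely; hence gcd(b, a mod b) = gcd(a, b). For instance (25, 9) -> (9, 7) keeps gcd = 1. At exit b = 0 and a = gcd of the original inputs.

The other options fail:
(A) a - b is constant: e.g. (a, b) = (25, 9) -> (9, 7): the difference goes from 16 to 2.
(C) a + b is constant: e.g. (a, b) = (25, 9) -> (9, 7): the sum goes from 34 to 16.
(D) a * b is constant: e.g. (a, b) = (25, 9) -> (9, 7): the product goes from 225 to 63.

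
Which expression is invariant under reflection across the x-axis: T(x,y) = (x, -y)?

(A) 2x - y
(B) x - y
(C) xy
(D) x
D

The map is reflection across the x-axis: T(x,y) = (x, -y).
Substitute the transformed coordinates into each option and compare with the original:
(A) 2x - y  ->  2(x) - (-y) = 2x + y   [differs from 2x - y: not invariant]
(B) x - y  ->  (x) - (-y) = x + y   [differs from x - y: not invariant]
(C) xy  ->  (x)(-y) = -xy   [differs from xy: not invariant]
(D) x  ->  (x) = x   [equals x: invariant]

Only option (D), x, is unchanged by the transformation.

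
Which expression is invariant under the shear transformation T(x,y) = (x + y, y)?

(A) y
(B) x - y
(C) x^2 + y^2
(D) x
A

Under the shear T(x,y) = (x + y, y):
Substitute the transformed coordinates into each option and compare with the original:
(A) y  ->  (y) = y   [equals y: invariant]
(B) x - y  ->  (x + y) - (y) = x   [differs from x - y: not invariant]
(C) x^2 + y^2  ->  (x + y)^2 + (y)^2 = x^2 + 2xy + 2y^2   [differs from x^2 + y^2: not invariant]
(D) x  ->  (x + y) = x + y   [differs from x: not invariant]

Only option (A), y, is unchanged by the transformation.
A horizontal shear moves points parallel to the x-axis, so the y-coordinate (and any function of y alone) is unchanged.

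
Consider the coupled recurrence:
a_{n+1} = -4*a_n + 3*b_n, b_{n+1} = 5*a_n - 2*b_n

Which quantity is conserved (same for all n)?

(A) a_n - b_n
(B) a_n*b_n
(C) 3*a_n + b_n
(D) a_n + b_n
D

Replace a_n by a_{n+1} = -4*a_n + 3*b_n and b_n by b_{n+1} = 5*a_n - 2*b_n in each option and simplify:
(A) a_n - b_n  ->  (-4*a_n + 3*b_n) - (5*a_n - 2*b_n) = -9*a_n + 5*b_n   [not conserved]
(B) a_n*b_n  ->  (-4*a_n + 3*b_n)*(5*a_n - 2*b_n) = -20*a_n^2 + 23*a_n*b_n - 6*b_n^2   [not conserved]
(C) 3*a_n + b_n  ->  3*(-4*a_n + 3*b_n) + (5*a_n - 2*b_n) = -7*a_n + 7*b_n   [not conserved]
(D) a_n + b_n  ->  (-4*a_n + 3*b_n) + (5*a_n - 2*b_n) = a_n + b_n   [conserved]

Only (D) a_n + b_n returns to itself after one step, so it is the conserved quantity.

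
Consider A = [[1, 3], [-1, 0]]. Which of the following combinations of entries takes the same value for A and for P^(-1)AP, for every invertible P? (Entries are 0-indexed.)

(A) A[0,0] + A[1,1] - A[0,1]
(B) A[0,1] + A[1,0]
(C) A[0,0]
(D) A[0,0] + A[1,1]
D

A[0,0] + A[1,1] is the trace of A. By the cyclic property of the trace, tr(P^(-1)AP) = tr(APP^(-1)) = tr(A), so it is the same for every matrix similar to A.

The other combinations are not similarity invariants. For example, take P = [[1, 1], [0, 1]] (det P = 1), so P^(-1) = [[1, -1], [0, 1]] and
B = P^(-1)AP = [[2, 5], [-1, -1]].
Evaluating each option on A and on B:
(A) A[0,0] + A[1,1] - A[0,1]: -2 for A, -4 for B -> changes
(B) A[0,1] + A[1,0]: 2 for A, 4 for B -> changes
(C) A[0,0]: 1 for A, 2 for B -> changes
(D) A[0,0] + A[1,1]: 1 for A, 1 for B -> unchanged

Only (D) A[0,0] + A[1,1] = 1 survives (and it does so for every P, not just this one), so it is the invariant.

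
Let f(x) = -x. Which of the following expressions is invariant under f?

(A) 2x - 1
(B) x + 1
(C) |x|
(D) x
C

For f(x) = -x:
Applying f replaces x by -x. Since |-x| = |x|, the absolute value is unchanged by f, whereas x -> -x, 2x - 1 -> -2x - 1 and x + 1 -> -x + 1 all change.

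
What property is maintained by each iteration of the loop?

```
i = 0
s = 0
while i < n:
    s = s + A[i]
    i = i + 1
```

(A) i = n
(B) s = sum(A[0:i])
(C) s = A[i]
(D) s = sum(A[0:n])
B

A loop invariant must hold before the first iteration and be re-established by every execution of the body.

(B) s = sum(A[0:i]): Initially i = 0 and s = 0 = sum of the empty slice A[0:0]. If s = sum(A[0:i]) holds at the top of an iteration, the body sets s to sum(A[0:i]) + A[i] = sum(A[0:i+1]) and then i to i+1, so s = sum(A[0:i]) holds again. At exit i = n, giving s = sum(A[0:n]).

The other options fail:
(A) i = n: false initially (i = 0); it is the exit condition, not an invariant.
(C) s = A[i]: after the first iteration s = A[0] but i = 1, so s = A[i] compares s with the wrong element (and fails in general).
(D) s = sum(A[0:n]): false before the loop (s = 0, not the full sum) -- it only becomes true at exit.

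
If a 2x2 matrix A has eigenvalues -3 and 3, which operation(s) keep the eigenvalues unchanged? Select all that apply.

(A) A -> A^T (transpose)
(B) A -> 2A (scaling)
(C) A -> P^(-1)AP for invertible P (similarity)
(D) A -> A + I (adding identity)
A and C

Eigenvalues are preserved by:
1. Similarity transformations: A -> P^(-1)AP (same characteristic polynomial)
2. Transpose: A^T has the same eigenvalues as A

Eigenvalues are NOT preserved by:
- Adding identity: eigenvalues become -3+1, 3+1
- Scaling: eigenvalues become -6, 6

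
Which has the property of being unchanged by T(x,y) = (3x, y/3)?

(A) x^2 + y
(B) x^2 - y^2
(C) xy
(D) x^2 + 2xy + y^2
C

An expression E(x,y) is invariant under T if E(T(x,y)) = E(x,y). Here T(x,y) = (3x, y/3).
Substitute the transformed coordinates into each option and compare with the original:
(A) x^2 + y  ->  (3x)^2 + (y/3) = 9x^2 + y/3   [differs from x^2 + y: not invariant]
(B) x^2 - y^2  ->  (3x)^2 - (y/3)^2 = 9x^2 - y^2/9   [differs from x^2 - y^2: not invariant]
(C) xy  ->  (3x)(y/3) = xy   [equals xy: invariant]
(D) x^2 + 2xy + y^2  ->  (3x)^2 + 2(3x)(y/3) + (y/3)^2 = 9x^2 + 2xy + y^2/9   [differs from x^2 + 2xy + y^2: not invariant]

Only option (C), xy, is unchanged by the transformation.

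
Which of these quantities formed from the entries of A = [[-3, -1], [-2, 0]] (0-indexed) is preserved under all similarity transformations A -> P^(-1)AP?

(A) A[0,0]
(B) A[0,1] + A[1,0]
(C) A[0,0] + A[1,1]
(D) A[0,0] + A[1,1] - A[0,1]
C

A[0,0] + A[1,1] is the trace of A. By the cyclic property of the trace, tr(P^(-1)AP) = tr(APP^(-1)) = tr(A), so it is the same for every matrix similar to A.

The other combinations are not similarity invariants. For example, take P = [[1, 1], [0, 1]] (det P = 1), so P^(-1) = [[1, -1], [0, 1]] and
B = P^(-1)AP = [[-1, -2], [-2, -2]].
Evaluating each option on A and on B:
(A) A[0,0]: -3 for A, -1 for B -> changes
(B) A[0,1] + A[1,0]: -3 for A, -4 for B -> changes
(C) A[0,0] + A[1,1]: -3 for A, -3 for B -> unchanged
(D) A[0,0] + A[1,1] - A[0,1]: -2 for A, -1 for B -> changes

Only (C) A[0,0] + A[1,1] = -3 survives (and it does so for every P, not just this one), so it is the invariant.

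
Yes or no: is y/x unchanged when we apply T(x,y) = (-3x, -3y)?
Yes

Substitute T(x,y) = (-3x, -3y) into the expression and compare with the original.

Original: y/x
After applying T: (-3y)/(-3x) = y/x

This is identical to the original y/x, so the expression is invariant.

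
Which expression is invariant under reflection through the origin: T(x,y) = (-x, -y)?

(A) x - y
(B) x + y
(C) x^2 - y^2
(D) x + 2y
C

The map is reflection through the origin: T(x,y) = (-x, -y).
Substitute the transformed coordinates into each option and compare with the original:
(A) x - y  ->  (-x) - (-y) = -x + y   [differs from x - y: not invariant]
(B) x + y  ->  (-x) + (-y) = -x - y   [differs from x + y: not invariant]
(C) x^2 - y^2  ->  (-x)^2 - (-y)^2 = x^2 - y^2   [equals x^2 - y^2: invariant]
(D) x + 2y  ->  (-x) + 2(-y) = -x - 2y   [differs from x + 2y: not invariant]

Only option (C), x^2 - y^2, is unchanged by the transformation.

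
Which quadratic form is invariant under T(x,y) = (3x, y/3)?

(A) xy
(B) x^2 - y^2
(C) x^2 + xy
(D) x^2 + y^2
A

T multiplies x by 3 and divides y by 3.
Substitute the transformed coordinates into each option and compare with the original:
(A) xy  ->  (3x)(y/3) = xy   [equals xy: invariant]
(B) x^2 - y^2  ->  (3x)^2 - (y/3)^2 = 9x^2 - y^2/9   [differs from x^2 - y^2: not invariant]
(C) x^2 + xy  ->  (3x)^2 + (3x)(y/3) = 9x^2 + xy   [differs from x^2 + xy: not invariant]
(D) x^2 + y^2  ->  (3x)^2 + (y/3)^2 = 9x^2 + y^2/9   [differs from x^2 + y^2: not invariant]

Only option (A), xy, is unchanged by the transformation.
The factors 3 and 1/3 cancel only in the pure product xy.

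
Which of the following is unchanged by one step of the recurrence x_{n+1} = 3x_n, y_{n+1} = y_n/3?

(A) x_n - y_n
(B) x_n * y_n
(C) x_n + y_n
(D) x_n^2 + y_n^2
B

For the recurrence x_{n+1} = 3x_n, y_{n+1} = y_n/3:

x_{n+1} * y_{n+1} = (3x_n) * (y_n/3) = x_n * y_n
The product is conserved.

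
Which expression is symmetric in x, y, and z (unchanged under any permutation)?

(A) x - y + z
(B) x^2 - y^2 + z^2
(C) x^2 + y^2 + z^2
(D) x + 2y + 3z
C

A symmetric expression is unchanged when the variables are permuted; here the transformation to test is the swap (x, y) -> (y, x).
A symmetric expression must survive every permutation; the single swap x <-> y already eliminates the distractors, and the keyed expression is also unchanged by x <-> z and y <-> z (each variable enters it in exactly the same way).
Substitute the transformed coordinates into each option and compare with the original:
(A) x - y + z  ->  (y) - (x) + z = -x + y + z   [differs from x - y + z: not invariant]
(B) x^2 - y^2 + z^2  ->  (y)^2 - (x)^2 + z^2 = -x^2 + y^2 + z^2   [differs from x^2 - y^2 + z^2: not invariant]
(C) x^2 + y^2 + z^2  ->  (y)^2 + (x)^2 + z^2 = x^2 + y^2 + z^2   [equals x^2 + y^2 + z^2: invariant]
(D) x + 2y + 3z  ->  (y) + 2(x) + 3z = 2x + y + 3z   [differs from x + 2y + 3z: not invariant]

Only option (C), x^2 + y^2 + z^2, is unchanged by the transformation.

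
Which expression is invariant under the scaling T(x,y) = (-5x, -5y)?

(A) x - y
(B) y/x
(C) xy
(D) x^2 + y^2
B

Under the uniform scaling T(x,y) = (-5x, -5y):
Substitute the transformed coordinates into each option and compare with the original:
(A) x - y  ->  (-5x) - (-5y) = -5x + 5y   [differs from x - y: not invariant]
(B) y/x  ->  (-5y)/(-5x) = y/x   [equals y/x: invariant]
(C) xy  ->  (-5x)(-5y) = 25xy   [differs from xy: not invariant]
(D) x^2 + y^2  ->  (-5x)^2 + (-5y)^2 = 25x^2 + 25y^2   [differs from x^2 + y^2: not invariant]

Only option (B), y/x, is unchanged by the transformation.
The common factor -5 cancels in a ratio of coordinates, while sums, products and sums of squares pick up factors of -5 or 25.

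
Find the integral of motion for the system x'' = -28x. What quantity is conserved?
E = (x')^2 + 28x^2

Multiply the equation by x':
x' * x'' = -28x * x'
The left side is d/dt[(x')^2/2] and the right side is d/dt[-28x^2/2], so
d/dt[(x')^2/2 + 28x^2/2] = 0, i.e. (x')^2/2 + 28x^2/2 = constant.
Multiplying by 2, the integral of motion is E = (x')^2 + 28x^2.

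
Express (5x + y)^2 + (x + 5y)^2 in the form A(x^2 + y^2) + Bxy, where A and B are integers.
26(x^2 + y^2) + 20xy

Expanding: (5x + y)^2 = 25x^2 + 10xy + y^2
(x + 5y)^2 = x^2 + 10xy + 25y^2
Sum = (25+1)(x^2+y^2) + 20xy = 26(x^2 + y^2) + 20xy
This is symmetric in x and y.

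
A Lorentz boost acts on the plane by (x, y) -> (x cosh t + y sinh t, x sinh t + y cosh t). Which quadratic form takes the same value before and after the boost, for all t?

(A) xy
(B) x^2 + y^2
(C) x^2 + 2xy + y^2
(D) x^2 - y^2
D

Write x' = x cosh t + y sinh t, y' = x sinh t + y cosh t and substitute into each option:
(A) xy: (x cosh t + y sinh t)(x sinh t + y cosh t) = xy(cosh^2 t + sinh^2 t) + (x^2 + y^2) sinh t cosh t = xy cosh 2t + (x^2 + y^2)(sinh 2t)/2   [not invariant for t != 0]
(B) x^2 + y^2: (x cosh t + y sinh t)^2 + (x sinh t + y cosh t)^2 = (x^2 + y^2)(cosh^2 t + sinh^2 t) + 4xy sinh t cosh t = (x^2 + y^2) cosh 2t + 2xy sinh 2t   [not invariant for t != 0]
(C) x^2 + 2xy + y^2: (x' + y')^2 with x' + y' = (x + y)(cosh t + sinh t) = (x + y)e^t, so it becomes (x + y)^2 e^(2t)   [not invariant for t != 0]
(D) x^2 - y^2: (x cosh t + y sinh t)^2 - (x sinh t + y cosh t)^2 = x^2(cosh^2 t - sinh^2 t) + 2xy(cosh t sinh t - sinh t cosh t) + y^2(sinh^2 t - cosh^2 t) = x^2 - y^2   [invariant, using cosh^2 t - sinh^2 t = 1]

Only (D) x^2 - y^2 is unchanged; it is the Minkowski form preserved by Lorentz boosts, just as x^2 + y^2 is preserved by ordinary rotations.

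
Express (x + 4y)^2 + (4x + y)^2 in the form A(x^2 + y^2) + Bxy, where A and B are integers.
17(x^2 + y^2) + 16xy

Expanding: (x + 4y)^2 = x^2 + 8xy + 16y^2
(4x + y)^2 = 16x^2 + 8xy + y^2
Sum = (1+16)(x^2+y^2) + 16xy = 17(x^2 + y^2) + 16xy
This is symmetric in x and y.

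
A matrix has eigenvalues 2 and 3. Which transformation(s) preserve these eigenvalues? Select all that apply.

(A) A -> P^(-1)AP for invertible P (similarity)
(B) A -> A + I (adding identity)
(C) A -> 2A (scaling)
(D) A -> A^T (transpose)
A and D

Eigenvalues are preserved by:
1. Similarity transformations: A -> P^(-1)AP (same characteristic polynomial)
2. Transpose: A^T has the same eigenvalues as A

Eigenvalues are NOT preserved by:
- Adding identity: eigenvalues become 2+1, 3+1
- Scaling: eigenvalues become 4, 6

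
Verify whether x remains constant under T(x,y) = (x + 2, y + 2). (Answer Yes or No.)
No

Substitute T(x,y) = (x + 2, y + 2) into the expression and compare with the original.

Original: x
After applying T: (x + 2) = x + 2

This differs from the original x (difference: 2), so the expression is NOT invariant.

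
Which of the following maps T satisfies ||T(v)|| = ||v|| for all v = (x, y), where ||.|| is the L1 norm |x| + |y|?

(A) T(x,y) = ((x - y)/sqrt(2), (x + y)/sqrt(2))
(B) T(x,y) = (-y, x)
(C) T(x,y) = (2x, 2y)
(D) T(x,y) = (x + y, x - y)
B

A transformation preserves a norm if ||T(v)|| = ||v|| for every v; a single vector where the norm changes rules an option out.

(A) T(x,y) = ((x - y)/sqrt(2), (x + y)/sqrt(2)): v = (1, 0) has norm |1| + |0| = 1, but T(v) = (sqrt(2)/2, sqrt(2)/2) has norm sqrt(2) -- not preserved.
(B) T(x,y) = (-y, x): preserves the norm -- it only permutes the coordinates and/or flips signs, which leaves |x| + |y| unchanged.
(C) T(x,y) = (2x, 2y): v = (1, 0) has norm |1| + |0| = 1, but T(v) = (2, 0) has norm 2 -- not preserved.
(D) T(x,y) = (x + y, x - y): v = (1, 0) has norm |1| + |0| = 1, but T(v) = (1, 1) has norm 2 -- not preserved.

Therefore the answer is (B).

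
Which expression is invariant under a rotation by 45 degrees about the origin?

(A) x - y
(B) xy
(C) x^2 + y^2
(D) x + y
C

A rotation by 45 degrees sends (x, y) to (sqrt(2)x/2 - sqrt(2)y/2, sqrt(2)x/2 + sqrt(2)y/2).
Substitute the transformed coordinates into each option and compare with the original:
(A) x - y  ->  (sqrt(2)x/2 - sqrt(2)y/2) - (sqrt(2)x/2 + sqrt(2)y/2) = -sqrt(2)y   [differs from x - y: not invariant]
(B) xy  ->  (sqrt(2)x/2 - sqrt(2)y/2)(sqrt(2)x/2 + sqrt(2)y/2) = x^2/2 - y^2/2   [differs from xy: not invariant]
(C) x^2 + y^2  ->  (sqrt(2)x/2 - sqrt(2)y/2)^2 + (sqrt(2)x/2 + sqrt(2)y/2)^2 = x^2 + y^2   [equals x^2 + y^2: invariant]
(D) x + y  ->  (sqrt(2)x/2 - sqrt(2)y/2) + (sqrt(2)x/2 + sqrt(2)y/2) = sqrt(2)x   [differs from x + y: not invariant]

Only option (C), x^2 + y^2, is unchanged by the transformation.
Geometrically, x^2 + y^2 is the squared distance from the origin, which every rotation about the origin preserves.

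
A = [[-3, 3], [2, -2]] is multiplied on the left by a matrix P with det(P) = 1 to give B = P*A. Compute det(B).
0

By the multiplicative property of determinants, det(B) = det(P*A) = det(P) * det(A) = det(A),
so the determinant is invariant under multiplication by any determinant-1 matrix; we just need det(A).

det(A) = (-3)(-2) - (3)(2) = 6 - 6 = 0

Therefore det(B) = 1 * 0 = 0.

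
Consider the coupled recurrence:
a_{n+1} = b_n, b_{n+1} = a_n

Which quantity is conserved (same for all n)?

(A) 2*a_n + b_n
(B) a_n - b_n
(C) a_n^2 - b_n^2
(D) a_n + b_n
D

Replace a_n by a_{n+1} = b_n and b_n by b_{n+1} = a_n in each option and simplify:
(A) 2*a_n + b_n  ->  2*(b_n) + (a_n) = a_n + 2*b_n   [not conserved]
(B) a_n - b_n  ->  (b_n) - (a_n) = -a_n + b_n   [not conserved]
(C) a_n^2 - b_n^2  ->  (b_n)^2 - (a_n)^2 = -a_n^2 + b_n^2   [not conserved]
(D) a_n + b_n  ->  (b_n) + (a_n) = a_n + b_n   [conserved]

Only (D) a_n + b_n returns to itself after one step, so it is the conserved quantity.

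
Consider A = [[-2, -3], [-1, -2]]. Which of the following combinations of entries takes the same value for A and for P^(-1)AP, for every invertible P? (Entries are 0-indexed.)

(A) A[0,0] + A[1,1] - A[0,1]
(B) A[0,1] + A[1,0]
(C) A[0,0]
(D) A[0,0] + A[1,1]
D

A[0,0] + A[1,1] is the trace of A. By the cyclic property of the trace, tr(P^(-1)AP) = tr(APP^(-1)) = tr(A), so it is the same for every matrix similar to A.

The other combinations are not similarity invariants. For example, take P = [[1, 1], [0, 1]] (det P = 1), so P^(-1) = [[1, -1], [0, 1]] and
B = P^(-1)AP = [[-1, -2], [-1, -3]].
Evaluating each option on A and on B:
(A) A[0,0] + A[1,1] - A[0,1]: -1 for A, -2 for B -> changes
(B) A[0,1] + A[1,0]: -4 for A, -3 for B -> changes
(C) A[0,0]: -2 for A, -1 for B -> changes
(D) A[0,0] + A[1,1]: -4 for A, -4 for B -> unchanged

Only (D) A[0,0] + A[1,1] = -4 survives (and it does so for every P, not just this one), so it is the invariant.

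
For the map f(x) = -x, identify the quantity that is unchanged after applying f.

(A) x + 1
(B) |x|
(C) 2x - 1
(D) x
B

For f(x) = -x:
Applying f replaces x by -x. Since |-x| = |x|, the absolute value is unchanged by f, whereas x -> -x, 2x - 1 -> -2x - 1 and x + 1 -> -x + 1 all change.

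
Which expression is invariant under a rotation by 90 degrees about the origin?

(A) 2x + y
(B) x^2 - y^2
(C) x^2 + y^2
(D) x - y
C

A rotation by 90 degrees sends (x, y) to (-y, x).
Substitute the transformed coordinates into each option and compare with the original:
(A) 2x + y  ->  2(-y) + (x) = x - 2y   [differs from 2x + y: not invariant]
(B) x^2 - y^2  ->  (-y)^2 - (x)^2 = -x^2 + y^2   [differs from x^2 - y^2: not invariant]
(C) x^2 + y^2  ->  (-y)^2 + (x)^2 = x^2 + y^2   [equals x^2 + y^2: invariant]
(D) x - y  ->  (-y) - (x) = -x - y   [differs from x - y: not invariant]

Only option (C), x^2 + y^2, is unchanged by the transformation.
Geometrically, x^2 + y^2 is the squared distance from the origin, which every rotation about the origin preserves.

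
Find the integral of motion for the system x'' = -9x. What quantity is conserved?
E = (x')^2 + 9x^2

Multiply the equation by x':
x' * x'' = -9x * x'
The left side is d/dt[(x')^2/2] and the right side is d/dt[-9x^2/2], so
d/dt[(x')^2/2 + 9x^2/2] = 0, i.e. (x')^2/2 + 9x^2/2 = constant.
Multiplying by 2, the integral of motion is E = (x')^2 + 9x^2.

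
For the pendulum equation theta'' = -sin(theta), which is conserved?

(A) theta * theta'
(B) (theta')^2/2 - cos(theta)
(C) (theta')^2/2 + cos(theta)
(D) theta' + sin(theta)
B

A first integral I satisfies dI/dt = 0 along every solution. Differentiate each option and use the equation of motion:
(A) d/dt[theta * theta'] = (theta')^2 + theta theta'' = (theta')^2 - theta sin(theta), not identically 0
(B) d/dt[(theta')^2/2 - cos(theta)] = theta' theta'' + sin(theta) theta' = theta'(-sin(theta)) + theta' sin(theta) = 0
(C) d/dt[(theta')^2/2 + cos(theta)] = theta' theta'' - sin(theta) theta' = -2 theta' sin(theta), not identically 0
(D) d/dt[theta' + sin(theta)] = theta'' + cos(theta) theta' = -sin(theta) + theta' cos(theta), not identically 0

Only (B) has zero time-derivative. This is the total energy: kinetic (theta')^2/2 plus potential -cos(theta).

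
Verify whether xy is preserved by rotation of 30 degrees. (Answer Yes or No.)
No

Applying rotation by 30 degrees: x' = x*cos(30 degrees) - y*sin(30 degrees) = sqrt(3)x/2 - y/2, y' = x*sin(30 degrees) + y*cos(30 degrees) = x/2 + sqrt(3)y/2

Substituting into xy:
(sqrt(3)x/2 - y/2)(x/2 + sqrt(3)y/2)
= sqrt(3)x^2/4 + xy/2 - sqrt(3)y^2/4

This differs from the original expression xy, so it is NOT invariant.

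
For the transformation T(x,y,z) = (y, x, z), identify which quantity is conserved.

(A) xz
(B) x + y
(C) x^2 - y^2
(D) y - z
B

Apply T(x,y,z) = (y, x, z) to each option, i.e. replace (x, y, z) by the transformed coordinates.
Substitute the transformed coordinates into each option and compare with the original:
(A) xz  ->  (y)(z) = yz   [differs from xz: not invariant]
(B) x + y  ->  (y) + (x) = x + y   [equals x + y: invariant]
(C) x^2 - y^2  ->  (y)^2 - (x)^2 = -x^2 + y^2   [differs from x^2 - y^2: not invariant]
(D) y - z  ->  (x) - (z) = x - z   [differs from y - z: not invariant]

Only option (B), x + y, is unchanged by the transformation.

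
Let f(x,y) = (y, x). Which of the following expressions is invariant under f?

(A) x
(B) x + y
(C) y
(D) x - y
B

For f(x,y) = (y, x):
After applying f: x' = y, y' = x. So x' + y' = y + x = x + y.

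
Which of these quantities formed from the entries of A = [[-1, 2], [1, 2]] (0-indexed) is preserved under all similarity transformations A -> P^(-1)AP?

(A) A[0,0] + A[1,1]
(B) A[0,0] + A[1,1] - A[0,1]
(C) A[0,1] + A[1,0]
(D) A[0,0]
A

A[0,0] + A[1,1] is the trace of A. By the cyclic property of the trace, tr(P^(-1)AP) = tr(APP^(-1)) = tr(A), so it is the same for every matrix similar to A.

The other combinations are not similarity invariants. For example, take P = [[1, 1], [0, 1]] (det P = 1), so P^(-1) = [[1, -1], [0, 1]] and
B = P^(-1)AP = [[-2, -2], [1, 3]].
Evaluating each option on A and on B:
(A) A[0,0] + A[1,1]: 1 for A, 1 for B -> unchanged
(B) A[0,0] + A[1,1] - A[0,1]: -1 for A, 3 for B -> changes
(C) A[0,1] + A[1,0]: 3 for A, -1 for B -> changes
(D) A[0,0]: -1 for A, -2 for B -> changes

Only (A) A[0,0] + A[1,1] = 1 survives (and it does so for every P, not just this one), so it is the invariant.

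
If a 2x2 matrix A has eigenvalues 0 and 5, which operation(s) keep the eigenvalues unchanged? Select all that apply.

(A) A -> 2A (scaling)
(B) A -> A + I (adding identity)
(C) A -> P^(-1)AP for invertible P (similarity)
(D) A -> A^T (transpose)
C and D

Eigenvalues are preserved by:
1. Similarity transformations: A -> P^(-1)AP (same characteristic polynomial)
2. Transpose: A^T has the same eigenvalues as A

Eigenvalues are NOT preserved by:
- Adding identity: eigenvalues become 0+1, 5+1
- Scaling: eigenvalues become 0, 10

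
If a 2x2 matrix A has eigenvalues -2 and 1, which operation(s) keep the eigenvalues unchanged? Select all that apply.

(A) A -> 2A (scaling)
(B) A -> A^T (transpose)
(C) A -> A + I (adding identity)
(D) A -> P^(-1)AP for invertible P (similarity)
B and D

Eigenvalues are preserved by:
1. Similarity transformations: A -> P^(-1)AP (same characteristic polynomial)
2. Transpose: A^T has the same eigenvalues as A

Eigenvalues are NOT preserved by:
- Adding identity: eigenvalues become -2+1, 1+1
- Scaling: eigenvalues become -4, 2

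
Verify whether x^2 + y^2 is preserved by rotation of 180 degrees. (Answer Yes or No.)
Yes

Applying rotation by 180 degrees: x' = x*cos(180 degrees) - y*sin(180 degrees) = -x, y' = x*sin(180 degrees) + y*cos(180 degrees) = -y

Substituting into x^2 + y^2:
(-x)^2 + (-y)^2
= x^2 + y^2

This equals the original expression x^2 + y^2, so it IS invariant.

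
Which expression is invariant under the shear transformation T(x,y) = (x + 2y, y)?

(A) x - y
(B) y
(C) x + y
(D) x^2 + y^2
B

Under the shear T(x,y) = (x + 2y, y):
Substitute the transformed coordinates into each option and compare with the original:
(A) x - y  ->  (x + 2y) - (y) = x + y   [differs from x - y: not invariant]
(B) y  ->  (y) = y   [equals y: invariant]
(C) x + y  ->  (x + 2y) + (y) = x + 3y   [differs from x + y: not invariant]
(D) x^2 + y^2  ->  (x + 2y)^2 + (y)^2 = x^2 + 4xy + 5y^2   [differs from x^2 + y^2: not invariant]

Only option (B), y, is unchanged by the transformation.
A horizontal shear moves points parallel to the x-axis, so the y-coordinate (and any function of y alone) is unchanged.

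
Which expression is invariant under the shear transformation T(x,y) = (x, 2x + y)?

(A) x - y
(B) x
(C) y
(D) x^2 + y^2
B

Under the shear T(x,y) = (x, 2x + y):
Substitute the transformed coordinates into each option and compare with the original:
(A) x - y  ->  (x) - (2x + y) = -x - y   [differs from x - y: not invariant]
(B) x  ->  (x) = x   [equals x: invariant]
(C) y  ->  (2x + y) = 2x + y   [differs from y: not invariant]
(D) x^2 + y^2  ->  (x)^2 + (2x + y)^2 = 5x^2 + 4xy + y^2   [differs from x^2 + y^2: not invariant]

Only option (B), x, is unchanged by the transformation.
A vertical shear moves points parallel to the y-axis, so the x-coordinate (and any function of x alone) is unchanged.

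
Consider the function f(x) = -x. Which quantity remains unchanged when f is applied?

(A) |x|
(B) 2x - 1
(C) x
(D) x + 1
A

For f(x) = -x:
Applying f replaces x by -x. Since |-x| = |x|, the absolute value is unchanged by f, whereas x -> -x, 2x - 1 -> -2x - 1 and x + 1 -> -x + 1 all change.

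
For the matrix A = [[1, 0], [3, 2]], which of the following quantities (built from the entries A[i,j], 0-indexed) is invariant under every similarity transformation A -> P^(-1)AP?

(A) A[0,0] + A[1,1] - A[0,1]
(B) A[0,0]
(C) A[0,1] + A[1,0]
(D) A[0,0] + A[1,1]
D

A[0,0] + A[1,1] is the trace of A. By the cyclic property of the trace, tr(P^(-1)AP) = tr(APP^(-1)) = tr(A), so it is the same for every matrix similar to A.

The other combinations are not similarity invariants. For example, take P = [[1, 1], [0, 1]] (det P = 1), so P^(-1) = [[1, -1], [0, 1]] and
B = P^(-1)AP = [[-2, -4], [3, 5]].
Evaluating each option on A and on B:
(A) A[0,0] + A[1,1] - A[0,1]: 3 for A, 7 for B -> changes
(B) A[0,0]: 1 for A, -2 for B -> changes
(C) A[0,1] + A[1,0]: 3 for A, -1 for B -> changes
(D) A[0,0] + A[1,1]: 3 for A, 3 for B -> unchanged

Only (D) A[0,0] + A[1,1] = 3 survives (and it does so for every P, not just this one), so it is the invariant.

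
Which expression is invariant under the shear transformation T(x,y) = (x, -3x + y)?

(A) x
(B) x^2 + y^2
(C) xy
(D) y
A

Under the shear T(x,y) = (x, -3x + y):
Substitute the transformed coordinates into each option and compare with the original:
(A) x  ->  (x) = x   [equals x: invariant]
(B) x^2 + y^2  ->  (x)^2 + (-3x + y)^2 = 10x^2 - 6xy + y^2   [differs from x^2 + y^2: not invariant]
(C) xy  ->  (x)(-3x + y) = -3x^2 + xy   [differs from xy: not invariant]
(D) y  ->  (-3x + y) = -3x + y   [differs from y: not invariant]

Only option (A), x, is unchanged by the transformation.
A vertical shear moves points parallel to the y-axis, so the x-coordinate (and any function of x alone) is unchanged.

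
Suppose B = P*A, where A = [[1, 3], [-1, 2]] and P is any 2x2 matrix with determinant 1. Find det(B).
5

By the multiplicative property of determinants, det(B) = det(P*A) = det(P) * det(A) = det(A),
so the determinant is invariant under multiplication by any determinant-1 matrix; we just need det(A).

det(A) = (1)(2) - (3)(-1) = 2 - (-3) = 5

Therefore det(B) = 1 * 5 = 5.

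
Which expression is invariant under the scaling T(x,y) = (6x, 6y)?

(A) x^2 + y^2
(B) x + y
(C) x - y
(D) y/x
D

Under the uniform scaling T(x,y) = (6x, 6y):
Substitute the transformed coordinates into each option and compare with the original:
(A) x^2 + y^2  ->  (6x)^2 + (6y)^2 = 36x^2 + 36y^2   [differs from x^2 + y^2: not invariant]
(B) x + y  ->  (6x) + (6y) = 6x + 6y   [differs from x + y: not invariant]
(C) x - y  ->  (6x) - (6y) = 6x - 6y   [differs from x - y: not invariant]
(D) y/x  ->  (6y)/(6x) = y/x   [equals y/x: invariant]

Only option (D), y/x, is unchanged by the transformation.
The common factor 6 cancels in a ratio of coordinates, while sums, products and sums of squares pick up factors of 6 or 36.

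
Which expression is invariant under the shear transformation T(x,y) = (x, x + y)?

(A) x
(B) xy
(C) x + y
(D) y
A

Under the shear T(x,y) = (x, x + y):
Substitute the transformed coordinates into each option and compare with the original:
(A) x  ->  (x) = x   [equals x: invariant]
(B) xy  ->  (x)(x + y) = x^2 + xy   [differs from xy: not invariant]
(C) x + y  ->  (x) + (x + y) = 2x + y   [differs from x + y: not invariant]
(D) y  ->  (x + y) = x + y   [differs from y: not invariant]

Only option (A), x, is unchanged by the transformation.
A vertical shear moves points parallel to the y-axis, so the x-coordinate (and any function of x alone) is unchanged.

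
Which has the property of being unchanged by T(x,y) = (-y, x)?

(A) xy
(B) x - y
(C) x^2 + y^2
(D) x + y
C

An expression E(x,y) is invariant under T if E(T(x,y)) = E(x,y). Here T(x,y) = (-y, x).
Substitute the transformed coordinates into each option and compare with the original:
(A) xy  ->  (-y)(x) = -xy   [differs from xy: not invariant]
(B) x - y  ->  (-y) - (x) = -x - y   [differs from x - y: not invariant]
(C) x^2 + y^2  ->  (-y)^2 + (x)^2 = x^2 + y^2   [equals x^2 + y^2: invariant]
(D) x + y  ->  (-y) + (x) = x - y   [differs from x + y: not invariant]

Only option (C), x^2 + y^2, is unchanged by the transformation.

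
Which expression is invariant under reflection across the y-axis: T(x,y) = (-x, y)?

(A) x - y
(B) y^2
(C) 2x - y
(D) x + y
B

The map is reflection across the y-axis: T(x,y) = (-x, y).
Substitute the transformed coordinates into each option and compare with the original:
(A) x - y  ->  (-x) - (y) = -x - y   [differs from x - y: not invariant]
(B) y^2  ->  (y)^2 = y^2   [equals y^2: invariant]
(C) 2x - y  ->  2(-x) - (y) = -2x - y   [differs from 2x - y: not invariant]
(D) x + y  ->  (-x) + (y) = -x + y   [differs from x + y: not invariant]

Only option (B), y^2, is unchanged by the transformation.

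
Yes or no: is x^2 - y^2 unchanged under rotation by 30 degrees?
No

Applying rotation by 30 degrees: x' = x*cos(30 degrees) - y*sin(30 degrees) = sqrt(3)x/2 - y/2, y' = x*sin(30 degrees) + y*cos(30 degrees) = x/2 + sqrt(3)y/2

Substituting into x^2 - y^2:
(sqrt(3)x/2 - y/2)^2 - (x/2 + sqrt(3)y/2)^2
= x^2/2 - sqrt(3)xy - y^2/2

This differs from the original expression x^2 - y^2, so it is NOT invariant.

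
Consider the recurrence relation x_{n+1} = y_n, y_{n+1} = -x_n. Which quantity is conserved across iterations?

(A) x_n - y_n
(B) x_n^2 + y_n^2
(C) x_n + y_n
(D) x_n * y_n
B

For the recurrence x_{n+1} = y_n, y_{n+1} = -x_n:

x_{n+1}^2 + y_{n+1}^2 = y_n^2 + (-x_n)^2 = x_n^2 + y_n^2
The sum of squares is conserved (like energy in a harmonic oscillator).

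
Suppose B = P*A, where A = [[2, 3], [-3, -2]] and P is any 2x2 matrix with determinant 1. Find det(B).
5

By the multiplicative property of determinants, det(B) = det(P*A) = det(P) * det(A) = det(A),
so the determinant is invariant under multiplication by any determinant-1 matrix; we just need det(A).

det(A) = (2)(-2) - (3)(-3) = -4 - (-9) = 5

Therefore det(B) = 1 * 5 = 5.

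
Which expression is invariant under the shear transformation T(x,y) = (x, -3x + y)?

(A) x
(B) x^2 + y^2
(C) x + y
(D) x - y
A

Under the shear T(x,y) = (x, -3x + y):
Substitute the transformed coordinates into each option and compare with the original:
(A) x  ->  (x) = x   [equals x: invariant]
(B) x^2 + y^2  ->  (x)^2 + (-3x + y)^2 = 10x^2 - 6xy + y^2   [differs from x^2 + y^2: not invariant]
(C) x + y  ->  (x) + (-3x + y) = -2x + y   [differs from x + y: not invariant]
(D) x - y  ->  (x) - (-3x + y) = 4x - y   [differs from x - y: not invariant]

Only option (A), x, is unchanged by the transformation.
A vertical shear moves points parallel to the y-axis, so the x-coordinate (and any function of x alone) is unchanged.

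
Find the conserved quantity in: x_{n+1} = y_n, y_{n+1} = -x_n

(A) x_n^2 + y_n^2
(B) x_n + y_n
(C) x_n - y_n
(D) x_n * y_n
A

For the recurrence x_{n+1} = y_n, y_{n+1} = -x_n:

x_{n+1}^2 + y_{n+1}^2 = y_n^2 + (-x_n)^2 = x_n^2 + y_n^2
The sum of squares is conserved (like energy in a harmonic oscillator).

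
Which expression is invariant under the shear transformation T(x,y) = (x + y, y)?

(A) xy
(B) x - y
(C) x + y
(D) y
D

Under the shear T(x,y) = (x + y, y):
Substitute the transformed coordinates into each option and compare with the original:
(A) xy  ->  (x + y)(y) = xy + y^2   [differs from xy: not invariant]
(B) x - y  ->  (x + y) - (y) = x   [differs from x - y: not invariant]
(C) x + y  ->  (x + y) + (y) = x + 2y   [differs from x + y: not invariant]
(D) y  ->  (y) = y   [equals y: invariant]

Only option (D), y, is unchanged by the transformation.
A horizontal shear moves points parallel to the x-axis, so the y-coordinate (and any function of y alone) is unchanged.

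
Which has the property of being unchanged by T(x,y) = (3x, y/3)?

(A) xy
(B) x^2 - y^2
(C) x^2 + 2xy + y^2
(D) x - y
A

An expression E(x,y) is invariant under T if E(T(x,y)) = E(x,y). Here T(x,y) = (3x, y/3).
Substitute the transformed coordinates into each option and compare with the original:
(A) xy  ->  (3x)(y/3) = xy   [equals xy: invariant]
(B) x^2 - y^2  ->  (3x)^2 - (y/3)^2 = 9x^2 - y^2/9   [differs from x^2 - y^2: not invariant]
(C) x^2 + 2xy + y^2  ->  (3x)^2 + 2(3x)(y/3) + (y/3)^2 = 9x^2 + 2xy + y^2/9   [differs from x^2 + 2xy + y^2: not invariant]
(D) x - y  ->  (3x) - (y/3) = 3x - y/3   [differs from x - y: not invariant]

Only option (A), xy, is unchanged by the transformation.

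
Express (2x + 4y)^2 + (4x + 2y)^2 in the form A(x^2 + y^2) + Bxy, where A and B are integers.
20(x^2 + y^2) + 32xy

Expanding: (2x + 4y)^2 = 4x^2 + 16xy + 16y^2
(4x + 2y)^2 = 16x^2 + 16xy + 4y^2
Sum = (4+16)(x^2+y^2) + 32xy = 20(x^2 + y^2) + 32xy
This is symmetric in x and y.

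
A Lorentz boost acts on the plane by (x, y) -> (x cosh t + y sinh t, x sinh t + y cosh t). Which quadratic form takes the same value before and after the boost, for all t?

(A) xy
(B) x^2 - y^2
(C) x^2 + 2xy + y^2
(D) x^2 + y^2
B

Write x' = x cosh t + y sinh t, y' = x sinh t + y cosh t and substitute into each option:
(A) xy: (x cosh t + y sinh t)(x sinh t + y cosh t) = xy(cosh^2 t + sinh^2 t) + (x^2 + y^2) sinh t cosh t = xy cosh 2t + (x^2 + y^2)(sinh 2t)/2   [not invariant for t != 0]
(B) x^2 - y^2: (x cosh t + y sinh t)^2 - (x sinh t + y cosh t)^2 = x^2(cosh^2 t - sinh^2 t) + 2xy(cosh t sinh t - sinh t cosh t) + y^2(sinh^2 t - cosh^2 t) = x^2 - y^2   [invariant, using cosh^2 t - sinh^2 t = 1]
(C) x^2 + 2xy + y^2: (x' + y')^2 with x' + y' = (x + y)(cosh t + sinh t) = (x + y)e^t, so it becomes (x + y)^2 e^(2t)   [not invariant for t != 0]
(D) x^2 + y^2: (x cosh t + y sinh t)^2 + (x sinh t + y cosh t)^2 = (x^2 + y^2)(cosh^2 t + sinh^2 t) + 4xy sinh t cosh t = (x^2 + y^2) cosh 2t + 2xy sinh 2t   [not invariant for t != 0]

Only (B) x^2 - y^2 is unchanged; it is the Minkowski form preserved by Lorentz boosts, just as x^2 + y^2 is preserved by ordinary rotations.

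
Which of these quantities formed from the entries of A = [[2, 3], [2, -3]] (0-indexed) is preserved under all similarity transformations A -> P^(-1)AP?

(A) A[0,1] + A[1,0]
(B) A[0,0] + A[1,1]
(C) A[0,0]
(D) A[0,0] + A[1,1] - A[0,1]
B

A[0,0] + A[1,1] is the trace of A. By the cyclic property of the trace, tr(P^(-1)AP) = tr(APP^(-1)) = tr(A), so it is the same for every matrix similar to A.

The other combinations are not similarity invariants. For example, take P = [[1, 1], [0, 1]] (det P = 1), so P^(-1) = [[1, -1], [0, 1]] and
B = P^(-1)AP = [[0, 6], [2, -1]].
Evaluating each option on A and on B:
(A) A[0,1] + A[1,0]: 5 for A, 8 for B -> changes
(B) A[0,0] + A[1,1]: -1 for A, -1 for B -> unchanged
(C) A[0,0]: 2 for A, 0 for B -> changes
(D) A[0,0] + A[1,1] - A[0,1]: -4 for A, -7 for B -> changes

Only (B) A[0,0] + A[1,1] = -1 survives (and it does so for every P, not just this one), so it is the invariant.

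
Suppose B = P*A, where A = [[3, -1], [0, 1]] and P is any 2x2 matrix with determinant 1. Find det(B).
3

By the multiplicative property of determinants, det(B) = det(P*A) = det(P) * det(A) = det(A),
so the determinant is invariant under multiplication by any determinant-1 matrix; we just need det(A).

det(A) = (3)(1) - (-1)(0) = 3 - 0 = 3

Therefore det(B) = 1 * 3 = 3.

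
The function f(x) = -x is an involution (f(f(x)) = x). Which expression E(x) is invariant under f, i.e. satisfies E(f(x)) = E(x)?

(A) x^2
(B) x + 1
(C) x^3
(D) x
A

Replace x by f(x) = -x in each option and simplify. As a quick numerical cross-check, also compare E(5) with E(f(5)) = E(-5).

(A) x^2  ->  (-x)^2, which simplifies back to x^2; check: E(5) = 25, E(-5) = 25.   [invariant]
(B) x + 1  ->  (-x) + 1 = 1 - x; check: E(5) = 6 but E(-5) = -4.   [not invariant]
(C) x^3  ->  (-x)^3 = -x^3; check: E(5) = 125 but E(-5) = -125.   [not invariant]
(D) x  ->  (-x) = -x; check: E(5) = 5 but E(-5) = -5.   [not invariant]

Only (A) is unchanged. E is symmetric under swapping x with f(x) = -x, which is exactly what an involution does.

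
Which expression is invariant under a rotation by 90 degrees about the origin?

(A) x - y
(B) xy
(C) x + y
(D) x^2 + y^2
D

A rotation by 90 degrees sends (x, y) to (-y, x).
Substitute the transformed coordinates into each option and compare with the original:
(A) x - y  ->  (-y) - (x) = -x - y   [differs from x - y: not invariant]
(B) xy  ->  (-y)(x) = -xy   [differs from xy: not invariant]
(C) x + y  ->  (-y) + (x) = x - y   [differs from x + y: not invariant]
(D) x^2 + y^2  ->  (-y)^2 + (x)^2 = x^2 + y^2   [equals x^2 + y^2: invariant]

Only option (D), x^2 + y^2, is unchanged by the transformation.
Geometrically, x^2 + y^2 is the squared distance from the origin, which every rotation about the origin preserves.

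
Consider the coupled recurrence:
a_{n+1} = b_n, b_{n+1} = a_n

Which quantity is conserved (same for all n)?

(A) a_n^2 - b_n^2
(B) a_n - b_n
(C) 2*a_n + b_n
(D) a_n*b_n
D

Replace a_n by a_{n+1} = b_n and b_n by b_{n+1} = a_n in each option and simplify:
(A) a_n^2 - b_n^2  ->  (b_n)^2 - (a_n)^2 = -a_n^2 + b_n^2   [not conserved]
(B) a_n - b_n  ->  (b_n) - (a_n) = -a_n + b_n   [not conserved]
(C) 2*a_n + b_n  ->  2*(b_n) + (a_n) = a_n + 2*b_n   [not conserved]
(D) a_n*b_n  ->  (b_n)*(a_n) = a_n*b_n   [conserved]

Only (D) a_n*b_n returns to itself after one step, so it is the conserved quantity.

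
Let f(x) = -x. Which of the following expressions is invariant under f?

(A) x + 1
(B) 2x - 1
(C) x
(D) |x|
D

For f(x) = -x:
Applying f replaces x by -x. Since |-x| = |x|, the absolute value is unchanged by f, whereas x -> -x, 2x - 1 -> -2x - 1 and x + 1 -> -x + 1 all change.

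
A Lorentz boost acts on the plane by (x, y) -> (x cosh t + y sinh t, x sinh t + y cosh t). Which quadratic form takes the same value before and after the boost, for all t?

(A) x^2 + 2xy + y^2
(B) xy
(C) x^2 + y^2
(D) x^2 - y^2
D

Write x' = x cosh t + y sinh t, y' = x sinh t + y cosh t and substitute into each option:
(A) x^2 + 2xy + y^2: (x' + y')^2 with x' + y' = (x + y)(cosh t + sinh t) = (x + y)e^t, so it becomes (x + y)^2 e^(2t)   [not invariant for t != 0]
(B) xy: (x cosh t + y sinh t)(x sinh t + y cosh t) = xy(cosh^2 t + sinh^2 t) + (x^2 + y^2) sinh t cosh t = xy cosh 2t + (x^2 + y^2)(sinh 2t)/2   [not invariant for t != 0]
(C) x^2 + y^2: (x cosh t + y sinh t)^2 + (x sinh t + y cosh t)^2 = (x^2 + y^2)(cosh^2 t + sinh^2 t) + 4xy sinh t cosh t = (x^2 + y^2) cosh 2t + 2xy sinh 2t   [not invariant for t != 0]
(D) x^2 - y^2: (x cosh t + y sinh t)^2 - (x sinh t + y cosh t)^2 = x^2(cosh^2 t - sinh^2 t) + 2xy(cosh t sinh t - sinh t cosh t) + y^2(sinh^2 t - cosh^2 t) = x^2 - y^2   [invariant, using cosh^2 t - sinh^2 t = 1]

Only (D) x^2 - y^2 is unchanged; it is the Minkowski form preserved by Lorentz boosts, just as x^2 + y^2 is preserved by ordinary rotations.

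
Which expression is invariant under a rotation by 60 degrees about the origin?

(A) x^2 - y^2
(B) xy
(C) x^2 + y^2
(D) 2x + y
C

A rotation by 60 degrees sends (x, y) to (x/2 - sqrt(3)y/2, sqrt(3)x/2 + y/2).
Substitute the transformed coordinates into each option and compare with the original:
(A) x^2 - y^2  ->  (x/2 - sqrt(3)y/2)^2 - (sqrt(3)x/2 + y/2)^2 = -x^2/2 - sqrt(3)xy + y^2/2   [differs from x^2 - y^2: not invariant]
(B) xy  ->  (x/2 - sqrt(3)y/2)(sqrt(3)x/2 + y/2) = sqrt(3)x^2/4 - xy/2 - sqrt(3)y^2/4   [differs from xy: not invariant]
(C) x^2 + y^2  ->  (x/2 - sqrt(3)y/2)^2 + (sqrt(3)x/2 + y/2)^2 = x^2 + y^2   [equals x^2 + y^2: invariant]
(D) 2x + y  ->  2(x/2 - sqrt(3)y/2) + (sqrt(3)x/2 + y/2) = sqrt(3)x/2 + x - sqrt(3)y + y/2   [differs from 2x + y: not invariant]

Only option (C), x^2 + y^2, is unchanged by the transformation.
Geometrically, x^2 + y^2 is the squared distance from the origin, which every rotation about the origin preserves.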